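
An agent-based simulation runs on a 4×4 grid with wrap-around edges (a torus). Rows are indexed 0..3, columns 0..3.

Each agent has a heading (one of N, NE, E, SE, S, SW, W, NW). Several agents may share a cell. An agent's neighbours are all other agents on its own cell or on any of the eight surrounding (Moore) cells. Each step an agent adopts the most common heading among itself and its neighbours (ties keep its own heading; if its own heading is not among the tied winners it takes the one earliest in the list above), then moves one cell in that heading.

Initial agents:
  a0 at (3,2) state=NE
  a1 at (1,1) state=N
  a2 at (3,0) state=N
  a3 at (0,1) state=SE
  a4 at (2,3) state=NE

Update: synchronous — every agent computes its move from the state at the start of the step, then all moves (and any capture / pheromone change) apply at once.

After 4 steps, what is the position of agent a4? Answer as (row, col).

t=1: a0@(2,3):NE a1@(0,1):N a2@(2,0):N a3@(3,1):N a4@(1,0):NE
t=2: a0@(1,0):NE a1@(3,1):N a2@(1,0):N a3@(2,1):N a4@(0,1):NE
t=3: a0@(0,1):NE a1@(2,1):N a2@(0,0):N a3@(1,1):N a4@(3,2):NE
t=4: a0@(3,2):NE a1@(1,1):N a2@(3,0):N a3@(0,1):N a4@(2,3):NE

(2, 3)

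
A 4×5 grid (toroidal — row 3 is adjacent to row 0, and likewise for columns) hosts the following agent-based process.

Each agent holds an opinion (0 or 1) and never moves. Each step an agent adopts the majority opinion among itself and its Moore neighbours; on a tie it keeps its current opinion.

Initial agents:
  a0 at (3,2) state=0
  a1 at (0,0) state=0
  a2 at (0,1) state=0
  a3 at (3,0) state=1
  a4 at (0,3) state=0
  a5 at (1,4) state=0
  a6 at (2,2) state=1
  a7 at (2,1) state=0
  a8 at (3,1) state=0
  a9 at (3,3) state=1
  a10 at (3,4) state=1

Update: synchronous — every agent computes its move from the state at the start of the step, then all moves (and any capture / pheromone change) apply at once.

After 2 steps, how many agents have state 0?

11

t=1: a0@(3,2):0 a1@(0,0):0 a2@(0,1):0 a3@(3,0):0 a4@(0,3):0 a5@(1,4):0 a6@(2,2):0 a7@(2,1):0 a8@(3,1):0 a9@(3,3):1 a10@(3,4):1
t=2: a0@(3,2):0 a1@(0,0):0 a2@(0,1):0 a3@(3,0):0 a4@(0,3):0 a5@(1,4):0 a6@(2,2):0 a7@(2,1):0 a8@(3,1):0 a9@(3,3):0 a10@(3,4):0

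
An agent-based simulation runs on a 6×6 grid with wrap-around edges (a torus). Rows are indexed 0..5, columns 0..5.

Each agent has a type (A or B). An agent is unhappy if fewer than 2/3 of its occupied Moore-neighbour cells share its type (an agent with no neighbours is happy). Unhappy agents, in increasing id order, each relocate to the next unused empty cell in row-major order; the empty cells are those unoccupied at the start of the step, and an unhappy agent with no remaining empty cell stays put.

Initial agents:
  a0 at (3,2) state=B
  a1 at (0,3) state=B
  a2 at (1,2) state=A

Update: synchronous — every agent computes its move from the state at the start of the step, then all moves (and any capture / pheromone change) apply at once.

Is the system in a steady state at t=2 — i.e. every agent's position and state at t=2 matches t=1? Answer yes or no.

no

t=1: a0@(3,2):B a1@(0,0):B a2@(0,1):A
t=2: a0@(3,2):B a1@(0,2):B a2@(0,3):A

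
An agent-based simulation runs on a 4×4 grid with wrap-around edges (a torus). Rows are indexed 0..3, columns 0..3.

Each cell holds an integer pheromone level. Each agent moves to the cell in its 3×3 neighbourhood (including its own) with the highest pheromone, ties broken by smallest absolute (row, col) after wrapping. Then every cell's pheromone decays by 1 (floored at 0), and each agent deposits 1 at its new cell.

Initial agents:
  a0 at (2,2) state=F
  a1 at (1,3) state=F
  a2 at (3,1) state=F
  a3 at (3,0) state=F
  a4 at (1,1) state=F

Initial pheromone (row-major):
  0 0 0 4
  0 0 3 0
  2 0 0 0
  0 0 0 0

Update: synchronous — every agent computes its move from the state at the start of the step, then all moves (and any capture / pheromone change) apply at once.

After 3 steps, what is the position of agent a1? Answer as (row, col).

t=1: a0@(1,2) a1@(0,3) a2@(2,0) a3@(0,3) a4@(1,2) | pheromone: 0 0 0 5 / 0 0 4 0 / 2 0 0 0 / 0 0 0 0
t=2: a0@(0,3) a1@(0,3) a2@(2,0) a3@(0,3) a4@(0,3) | pheromone: 0 0 0 8 / 0 0 3 0 / 2 0 0 0 / 0 0 0 0
t=3: a0@(0,3) a1@(0,3) a2@(2,0) a3@(0,3) a4@(0,3) | pheromone: 0 0 0 11 / 0 0 2 0 / 2 0 0 0 / 0 0 0 0

(0, 3)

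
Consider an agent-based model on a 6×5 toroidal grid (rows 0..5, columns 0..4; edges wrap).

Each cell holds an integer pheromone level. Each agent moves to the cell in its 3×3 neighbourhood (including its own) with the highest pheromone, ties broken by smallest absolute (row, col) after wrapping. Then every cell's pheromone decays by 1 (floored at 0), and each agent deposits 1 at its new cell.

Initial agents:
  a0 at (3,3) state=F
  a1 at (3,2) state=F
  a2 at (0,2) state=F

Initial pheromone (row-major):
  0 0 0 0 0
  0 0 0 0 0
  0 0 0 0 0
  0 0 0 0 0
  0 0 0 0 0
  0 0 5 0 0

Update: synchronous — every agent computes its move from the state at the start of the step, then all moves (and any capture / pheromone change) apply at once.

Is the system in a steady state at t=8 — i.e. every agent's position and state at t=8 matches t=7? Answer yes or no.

yes

t=1: a0@(2,2) a1@(2,1) a2@(5,2) | pheromone: 0 0 0 0 0 / 0 0 0 0 0 / 0 1 1 0 0 / 0 0 0 0 0 / 0 0 0 0 0 / 0 0 5 0 0
t=2: a0@(2,1) a1@(2,1) a2@(5,2) | pheromone: 0 0 0 0 0 / 0 0 0 0 0 / 0 2 0 0 0 / 0 0 0 0 0 / 0 0 0 0 0 / 0 0 5 0 0
t=3: a0@(2,1) a1@(2,1) a2@(5,2) | pheromone: 0 0 0 0 0 / 0 0 0 0 0 / 0 3 0 0 0 / 0 0 0 0 0 / 0 0 0 0 0 / 0 0 5 0 0
t=4: a0@(2,1) a1@(2,1) a2@(5,2) | pheromone: 0 0 0 0 0 / 0 0 0 0 0 / 0 4 0 0 0 / 0 0 0 0 0 / 0 0 0 0 0 / 0 0 5 0 0
t=5: a0@(2,1) a1@(2,1) a2@(5,2) | pheromone: 0 0 0 0 0 / 0 0 0 0 0 / 0 5 0 0 0 / 0 0 0 0 0 / 0 0 0 0 0 / 0 0 5 0 0
t=6: a0@(2,1) a1@(2,1) a2@(5,2) | pheromone: 0 0 0 0 0 / 0 0 0 0 0 / 0 6 0 0 0 / 0 0 0 0 0 / 0 0 0 0 0 / 0 0 5 0 0
t=7: a0@(2,1) a1@(2,1) a2@(5,2) | pheromone: 0 0 0 0 0 / 0 0 0 0 0 / 0 7 0 0 0 / 0 0 0 0 0 / 0 0 0 0 0 / 0 0 5 0 0
t=8: a0@(2,1) a1@(2,1) a2@(5,2) | pheromone: 0 0 0 0 0 / 0 0 0 0 0 / 0 8 0 0 0 / 0 0 0 0 0 / 0 0 0 0 0 / 0 0 5 0 0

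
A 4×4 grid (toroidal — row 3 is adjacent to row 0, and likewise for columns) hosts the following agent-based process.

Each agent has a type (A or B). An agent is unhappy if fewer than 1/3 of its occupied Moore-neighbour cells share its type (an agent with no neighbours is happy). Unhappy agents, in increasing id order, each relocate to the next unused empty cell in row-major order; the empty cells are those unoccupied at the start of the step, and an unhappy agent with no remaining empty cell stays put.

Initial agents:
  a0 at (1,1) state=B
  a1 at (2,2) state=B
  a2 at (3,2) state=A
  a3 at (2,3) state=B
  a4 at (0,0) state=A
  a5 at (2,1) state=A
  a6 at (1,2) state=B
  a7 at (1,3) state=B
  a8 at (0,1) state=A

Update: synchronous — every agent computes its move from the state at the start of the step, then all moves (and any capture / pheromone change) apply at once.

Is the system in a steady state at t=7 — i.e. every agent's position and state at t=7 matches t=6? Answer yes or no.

t=1: a0@(1,1):B a1@(2,2):B a2@(3,2):A a3@(2,3):B a4@(0,0):A a5@(0,2):A a6@(1,2):B a7@(1,3):B a8@(0,1):A
t=2: (unchanged — steady state)

yes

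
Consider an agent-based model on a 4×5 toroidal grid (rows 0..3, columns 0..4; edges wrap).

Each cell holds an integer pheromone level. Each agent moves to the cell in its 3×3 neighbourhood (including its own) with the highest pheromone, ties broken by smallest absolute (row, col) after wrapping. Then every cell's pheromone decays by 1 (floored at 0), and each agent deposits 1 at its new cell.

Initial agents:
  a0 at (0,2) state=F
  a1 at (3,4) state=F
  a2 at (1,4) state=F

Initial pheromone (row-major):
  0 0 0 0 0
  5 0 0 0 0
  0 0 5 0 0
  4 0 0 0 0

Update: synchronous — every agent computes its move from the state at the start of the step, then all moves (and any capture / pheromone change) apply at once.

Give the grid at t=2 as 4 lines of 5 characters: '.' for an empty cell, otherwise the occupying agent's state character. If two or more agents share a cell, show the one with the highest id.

.....
F....
.....
F....

t=1: a0@(0,1) a1@(3,0) a2@(1,0) | pheromone: 0 1 0 0 0 / 5 0 0 0 0 / 0 0 4 0 0 / 4 0 0 0 0
t=2: a0@(1,0) a1@(3,0) a2@(1,0) | pheromone: 0 0 0 0 0 / 6 0 0 0 0 / 0 0 3 0 0 / 4 0 0 0 0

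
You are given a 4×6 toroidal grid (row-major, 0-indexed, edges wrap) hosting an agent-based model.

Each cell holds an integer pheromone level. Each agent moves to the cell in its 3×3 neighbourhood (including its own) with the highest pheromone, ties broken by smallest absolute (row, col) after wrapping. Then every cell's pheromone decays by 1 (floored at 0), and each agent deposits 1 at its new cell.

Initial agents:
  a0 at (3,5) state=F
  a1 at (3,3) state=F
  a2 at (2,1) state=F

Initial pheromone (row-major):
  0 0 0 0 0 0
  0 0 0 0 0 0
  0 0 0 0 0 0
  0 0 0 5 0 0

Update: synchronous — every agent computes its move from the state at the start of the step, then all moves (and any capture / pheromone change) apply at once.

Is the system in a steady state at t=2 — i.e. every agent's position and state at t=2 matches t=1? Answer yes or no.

no

t=1: a0@(0,0) a1@(3,3) a2@(1,0) | pheromone: 1 0 0 0 0 0 / 1 0 0 0 0 0 / 0 0 0 0 0 0 / 0 0 0 5 0 0
t=2: a0@(0,0) a1@(3,3) a2@(0,0) | pheromone: 2 0 0 0 0 0 / 0 0 0 0 0 0 / 0 0 0 0 0 0 / 0 0 0 5 0 0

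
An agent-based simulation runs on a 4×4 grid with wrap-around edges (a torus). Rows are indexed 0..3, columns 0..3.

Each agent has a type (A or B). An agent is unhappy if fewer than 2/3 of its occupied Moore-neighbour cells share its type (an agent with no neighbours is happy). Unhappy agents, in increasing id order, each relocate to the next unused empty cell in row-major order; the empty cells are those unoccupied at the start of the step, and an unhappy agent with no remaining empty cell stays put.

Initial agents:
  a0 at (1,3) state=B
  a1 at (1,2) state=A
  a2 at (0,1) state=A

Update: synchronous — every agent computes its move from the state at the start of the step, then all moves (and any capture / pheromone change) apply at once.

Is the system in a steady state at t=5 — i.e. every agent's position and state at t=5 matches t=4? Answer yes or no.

no

t=1: a0@(0,0):B a1@(0,2):A a2@(0,1):A
t=2: a0@(0,3):B a1@(0,2):A a2@(1,0):A
t=3: a0@(0,0):B a1@(0,1):A a2@(1,1):A
t=4: a0@(0,2):B a1@(0,3):A a2@(1,0):A
t=5: a0@(0,0):B a1@(0,1):A a2@(1,0):A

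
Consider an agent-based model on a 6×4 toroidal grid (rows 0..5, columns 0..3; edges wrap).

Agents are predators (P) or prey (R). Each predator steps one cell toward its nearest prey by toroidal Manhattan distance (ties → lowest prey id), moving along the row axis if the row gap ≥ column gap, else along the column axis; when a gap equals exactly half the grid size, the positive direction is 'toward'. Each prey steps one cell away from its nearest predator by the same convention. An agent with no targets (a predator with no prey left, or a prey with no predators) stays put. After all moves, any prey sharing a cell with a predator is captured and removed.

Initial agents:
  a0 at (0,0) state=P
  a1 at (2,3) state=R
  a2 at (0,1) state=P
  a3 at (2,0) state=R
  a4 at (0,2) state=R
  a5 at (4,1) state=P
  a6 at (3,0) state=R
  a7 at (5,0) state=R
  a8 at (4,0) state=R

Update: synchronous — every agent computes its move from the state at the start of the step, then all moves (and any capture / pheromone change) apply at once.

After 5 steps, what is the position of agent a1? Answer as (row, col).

t=1: a0@(5,0):P a1@(3,3):R a2@(0,2):P a3@(3,0):R a4@(0,3):R a5@(4,0):P a6@(2,0):R a8@(4,3):R
t=2: a0@(4,0):P a1@(2,3):R a2@(0,3):P a3@(2,0):R a4@(0,0):R a5@(3,0):P a6@(1,0):R a8@(4,2):R
t=3: a0@(3,0):P a1@(3,3):R a2@(0,0):P a3@(1,0):R a4@(0,1):R a5@(2,0):P a8@(4,1):R
t=4: a0@(3,3):P a1@(3,2):R a2@(1,0):P a3@(2,0):R a4@(0,2):R a5@(1,0):P a8@(5,1):R
t=5: a0@(3,2):P a1@(3,1):R a2@(2,0):P a3@(3,0):R a4@(0,1):R a5@(2,0):P a8@(4,1):R

(3, 1)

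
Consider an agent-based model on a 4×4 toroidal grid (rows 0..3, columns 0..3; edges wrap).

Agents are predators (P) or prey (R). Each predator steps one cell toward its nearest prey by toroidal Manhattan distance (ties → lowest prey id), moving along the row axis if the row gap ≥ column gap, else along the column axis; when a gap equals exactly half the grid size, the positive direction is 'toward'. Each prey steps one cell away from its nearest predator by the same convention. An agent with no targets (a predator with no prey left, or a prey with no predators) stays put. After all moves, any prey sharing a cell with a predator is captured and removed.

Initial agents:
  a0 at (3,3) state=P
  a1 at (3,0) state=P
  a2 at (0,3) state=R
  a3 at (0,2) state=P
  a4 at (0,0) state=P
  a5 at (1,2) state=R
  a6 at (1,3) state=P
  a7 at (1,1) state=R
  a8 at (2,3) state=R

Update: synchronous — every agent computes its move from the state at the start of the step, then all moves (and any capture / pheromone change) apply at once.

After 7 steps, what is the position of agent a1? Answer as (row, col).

(1, 1)

t=1: a0@(0,3):P a1@(0,0):P a2@(1,3):R a3@(0,3):P a4@(0,3):P a5@(2,2):R a6@(0,3):P a7@(2,1):R a8@(1,3):R
t=2: a0@(1,3):P a1@(1,0):P a2@(2,3):R a3@(1,3):P a4@(1,3):P a5@(1,2):R a6@(1,3):P a7@(1,1):R a8@(2,3):R
t=3: a0@(2,3):P a1@(1,1):P a2@(3,3):R a3@(2,3):P a4@(2,3):P a6@(2,3):P a7@(1,2):R a8@(3,3):R
t=4: a0@(3,3):P a1@(1,2):P a2@(0,3):R a3@(3,3):P a4@(3,3):P a6@(3,3):P a7@(1,3):R a8@(0,3):R
t=5: a0@(0,3):P a1@(1,3):P a3@(0,3):P a4@(0,3):P a6@(0,3):P a7@(1,0):R
t=6: a0@(1,3):P a1@(1,0):P a3@(1,3):P a4@(1,3):P a6@(1,3):P a7@(1,1):R
t=7: a0@(1,0):P a1@(1,1):P a3@(1,0):P a4@(1,0):P a6@(1,0):P a7@(1,2):R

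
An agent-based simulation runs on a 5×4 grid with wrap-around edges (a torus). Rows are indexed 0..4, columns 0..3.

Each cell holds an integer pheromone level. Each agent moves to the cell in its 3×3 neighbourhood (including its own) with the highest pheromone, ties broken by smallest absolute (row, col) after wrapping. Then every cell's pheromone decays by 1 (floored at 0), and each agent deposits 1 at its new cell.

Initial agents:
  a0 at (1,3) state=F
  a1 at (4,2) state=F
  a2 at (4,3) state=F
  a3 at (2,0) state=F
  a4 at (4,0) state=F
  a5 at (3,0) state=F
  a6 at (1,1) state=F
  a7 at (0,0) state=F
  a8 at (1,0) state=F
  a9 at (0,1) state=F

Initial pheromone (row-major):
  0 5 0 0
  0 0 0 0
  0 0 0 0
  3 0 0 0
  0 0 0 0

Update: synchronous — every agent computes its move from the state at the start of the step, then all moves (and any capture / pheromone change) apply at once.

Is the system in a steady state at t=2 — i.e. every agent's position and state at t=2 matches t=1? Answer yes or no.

t=1: a0@(0,0) a1@(0,1) a2@(3,0) a3@(3,0) a4@(0,1) a5@(3,0) a6@(0,1) a7@(0,1) a8@(0,1) a9@(0,1) | pheromone: 1 10 0 0 / 0 0 0 0 / 0 0 0 0 / 5 0 0 0 / 0 0 0 0
t=2: a0@(0,1) a1@(0,1) a2@(3,0) a3@(3,0) a4@(0,1) a5@(3,0) a6@(0,1) a7@(0,1) a8@(0,1) a9@(0,1) | pheromone: 0 16 0 0 / 0 0 0 0 / 0 0 0 0 / 7 0 0 0 / 0 0 0 0

no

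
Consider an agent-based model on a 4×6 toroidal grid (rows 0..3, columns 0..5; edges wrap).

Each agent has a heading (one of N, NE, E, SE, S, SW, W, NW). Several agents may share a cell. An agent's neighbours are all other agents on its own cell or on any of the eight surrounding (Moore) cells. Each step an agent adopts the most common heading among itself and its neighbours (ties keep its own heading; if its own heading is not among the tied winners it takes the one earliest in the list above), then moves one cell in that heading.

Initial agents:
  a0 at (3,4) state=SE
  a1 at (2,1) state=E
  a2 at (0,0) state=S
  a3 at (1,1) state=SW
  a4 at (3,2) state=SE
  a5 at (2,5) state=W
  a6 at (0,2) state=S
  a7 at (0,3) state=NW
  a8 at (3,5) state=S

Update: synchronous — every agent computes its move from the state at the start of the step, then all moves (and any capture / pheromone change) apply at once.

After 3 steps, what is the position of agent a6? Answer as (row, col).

t=1: a0@(0,5):SE a1@(2,2):E a2@(1,0):S a3@(2,1):S a4@(0,3):SE a5@(2,4):W a6@(1,2):S a7@(1,4):SE a8@(0,5):S
t=2: a0@(1,0):SE a1@(3,2):S a2@(2,0):S a3@(3,1):S a4@(1,4):SE a5@(2,3):W a6@(2,2):S a7@(2,5):SE a8@(1,5):S
t=3: a0@(2,1):SE a1@(0,2):S a2@(3,0):S a3@(0,1):S a4@(2,5):SE a5@(3,3):S a6@(3,2):S a7@(3,0):SE a8@(2,0):SE

(3, 2)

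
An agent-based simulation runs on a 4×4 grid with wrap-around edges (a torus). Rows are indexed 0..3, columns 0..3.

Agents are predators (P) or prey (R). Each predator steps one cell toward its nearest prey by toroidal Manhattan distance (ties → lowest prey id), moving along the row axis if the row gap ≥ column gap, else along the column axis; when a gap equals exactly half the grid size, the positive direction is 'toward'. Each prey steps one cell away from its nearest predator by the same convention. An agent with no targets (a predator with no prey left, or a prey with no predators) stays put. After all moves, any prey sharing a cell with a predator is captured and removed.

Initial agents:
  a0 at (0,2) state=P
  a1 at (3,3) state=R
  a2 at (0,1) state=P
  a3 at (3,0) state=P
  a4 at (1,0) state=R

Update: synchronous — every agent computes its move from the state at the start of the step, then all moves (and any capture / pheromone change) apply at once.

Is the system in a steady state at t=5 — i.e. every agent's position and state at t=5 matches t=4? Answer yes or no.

yes

t=1: a0@(3,2):P a2@(1,1):P a3@(3,3):P a4@(2,0):R
t=2: a0@(3,3):P a2@(2,1):P a3@(2,3):P a4@(3,0):R
t=3: a0@(3,0):P a2@(3,1):P a3@(3,3):P
t=4: (unchanged — steady state)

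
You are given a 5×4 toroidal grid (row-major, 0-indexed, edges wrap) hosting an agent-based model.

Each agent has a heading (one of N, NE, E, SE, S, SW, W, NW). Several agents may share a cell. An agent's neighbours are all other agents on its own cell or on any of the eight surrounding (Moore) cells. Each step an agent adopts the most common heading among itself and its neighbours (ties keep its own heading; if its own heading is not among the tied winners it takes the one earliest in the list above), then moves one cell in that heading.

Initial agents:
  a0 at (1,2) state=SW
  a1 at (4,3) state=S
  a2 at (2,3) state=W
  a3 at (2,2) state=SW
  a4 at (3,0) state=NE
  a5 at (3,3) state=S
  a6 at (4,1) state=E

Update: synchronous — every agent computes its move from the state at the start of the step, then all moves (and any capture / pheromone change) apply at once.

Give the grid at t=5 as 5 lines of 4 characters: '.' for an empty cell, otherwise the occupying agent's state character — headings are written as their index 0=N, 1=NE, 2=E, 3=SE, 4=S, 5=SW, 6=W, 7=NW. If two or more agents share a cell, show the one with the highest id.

t=1: a0@(2,1):SW a1@(0,3):S a2@(3,2):SW a3@(3,1):SW a4@(4,0):S a5@(4,3):S a6@(4,2):E
t=2: a0@(3,0):SW a1@(1,3):S a2@(4,1):SW a3@(4,0):SW a4@(0,0):S a5@(0,3):S a6@(0,2):S
t=3: a0@(4,3):SW a1@(2,3):S a2@(0,0):SW a3@(0,3):SW a4@(1,0):S a5@(1,3):S a6@(1,2):S
t=4: a0@(0,2):SW a1@(3,3):S a2@(1,3):SW a3@(1,2):SW a4@(2,0):S a5@(2,3):S a6@(2,2):S
t=5: a0@(1,1):SW a1@(4,3):S a2@(2,2):SW a3@(2,1):SW a4@(3,0):S a5@(3,3):S a6@(3,2):S

....
.5..
.55.
4.44
...4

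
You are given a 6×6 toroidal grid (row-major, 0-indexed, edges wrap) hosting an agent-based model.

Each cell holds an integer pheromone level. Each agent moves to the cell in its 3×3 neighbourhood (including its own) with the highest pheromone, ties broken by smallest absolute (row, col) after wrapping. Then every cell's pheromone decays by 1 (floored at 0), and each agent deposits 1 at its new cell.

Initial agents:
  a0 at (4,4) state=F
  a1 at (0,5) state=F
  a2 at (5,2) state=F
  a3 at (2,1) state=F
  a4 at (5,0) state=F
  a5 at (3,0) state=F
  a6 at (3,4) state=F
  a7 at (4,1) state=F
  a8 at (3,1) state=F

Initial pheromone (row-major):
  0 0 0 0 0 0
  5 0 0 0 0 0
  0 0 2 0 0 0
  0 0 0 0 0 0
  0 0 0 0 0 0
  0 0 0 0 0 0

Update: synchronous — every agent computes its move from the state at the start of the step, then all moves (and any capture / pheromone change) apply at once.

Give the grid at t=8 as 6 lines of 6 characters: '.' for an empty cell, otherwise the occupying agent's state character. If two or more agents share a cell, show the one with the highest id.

t=1: a0@(3,3) a1@(1,0) a2@(0,1) a3@(1,0) a4@(0,0) a5@(2,0) a6@(2,3) a7@(3,0) a8@(2,2) | pheromone: 1 1 0 0 0 0 / 6 0 0 0 0 0 / 1 0 2 1 0 0 / 1 0 0 1 0 0 / 0 0 0 0 0 0 / 0 0 0 0 0 0
t=2: a0@(2,2) a1@(1,0) a2@(1,0) a3@(1,0) a4@(1,0) a5@(1,0) a6@(2,2) a7@(2,0) a8@(2,2) | pheromone: 0 0 0 0 0 0 / 10 0 0 0 0 0 / 1 0 4 0 0 0 / 0 0 0 0 0 0 / 0 0 0 0 0 0 / 0 0 0 0 0 0
t=3: a0@(2,2) a1@(1,0) a2@(1,0) a3@(1,0) a4@(1,0) a5@(1,0) a6@(2,2) a7@(1,0) a8@(2,2) | pheromone: 0 0 0 0 0 0 / 15 0 0 0 0 0 / 0 0 6 0 0 0 / 0 0 0 0 0 0 / 0 0 0 0 0 0 / 0 0 0 0 0 0
t=4: a0@(2,2) a1@(1,0) a2@(1,0) a3@(1,0) a4@(1,0) a5@(1,0) a6@(2,2) a7@(1,0) a8@(2,2) | pheromone: 0 0 0 0 0 0 / 20 0 0 0 0 0 / 0 0 8 0 0 0 / 0 0 0 0 0 0 / 0 0 0 0 0 0 / 0 0 0 0 0 0
t=5: a0@(2,2) a1@(1,0) a2@(1,0) a3@(1,0) a4@(1,0) a5@(1,0) a6@(2,2) a7@(1,0) a8@(2,2) | pheromone: 0 0 0 0 0 0 / 25 0 0 0 0 0 / 0 0 10 0 0 0 / 0 0 0 0 0 0 / 0 0 0 0 0 0 / 0 0 0 0 0 0
t=6: a0@(2,2) a1@(1,0) a2@(1,0) a3@(1,0) a4@(1,0) a5@(1,0) a6@(2,2) a7@(1,0) a8@(2,2) | pheromone: 0 0 0 0 0 0 / 30 0 0 0 0 0 / 0 0 12 0 0 0 / 0 0 0 0 0 0 / 0 0 0 0 0 0 / 0 0 0 0 0 0
t=7: a0@(2,2) a1@(1,0) a2@(1,0) a3@(1,0) a4@(1,0) a5@(1,0) a6@(2,2) a7@(1,0) a8@(2,2) | pheromone: 0 0 0 0 0 0 / 35 0 0 0 0 0 / 0 0 14 0 0 0 / 0 0 0 0 0 0 / 0 0 0 0 0 0 / 0 0 0 0 0 0
t=8: a0@(2,2) a1@(1,0) a2@(1,0) a3@(1,0) a4@(1,0) a5@(1,0) a6@(2,2) a7@(1,0) a8@(2,2) | pheromone: 0 0 0 0 0 0 / 40 0 0 0 0 0 / 0 0 16 0 0 0 / 0 0 0 0 0 0 / 0 0 0 0 0 0 / 0 0 0 0 0 0

......
F.....
..F...
......
......
......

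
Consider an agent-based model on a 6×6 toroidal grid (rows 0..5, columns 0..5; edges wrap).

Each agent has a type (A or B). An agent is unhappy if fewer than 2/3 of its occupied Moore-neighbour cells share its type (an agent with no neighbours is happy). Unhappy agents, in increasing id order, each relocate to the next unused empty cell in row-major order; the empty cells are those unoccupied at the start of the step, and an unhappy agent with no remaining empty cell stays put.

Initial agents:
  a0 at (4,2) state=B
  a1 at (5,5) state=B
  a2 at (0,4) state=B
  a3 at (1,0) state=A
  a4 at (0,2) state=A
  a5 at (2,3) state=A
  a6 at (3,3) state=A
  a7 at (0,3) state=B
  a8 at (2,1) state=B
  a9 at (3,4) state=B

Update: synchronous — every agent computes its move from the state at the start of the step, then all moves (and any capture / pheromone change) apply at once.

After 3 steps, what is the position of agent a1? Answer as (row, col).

(5, 5)

t=1: a0@(0,0):B a1@(5,5):B a2@(0,4):B a3@(0,1):A a4@(0,5):A a5@(1,1):A a6@(1,2):A a7@(1,3):B a8@(1,4):B a9@(1,5):B
t=2: a0@(0,2):B a1@(5,5):B a2@(0,4):B a3@(0,1):A a4@(0,3):A a5@(1,1):A a6@(1,2):A a7@(1,3):B a8@(1,4):B a9@(1,5):B
t=3: a0@(0,0):B a1@(5,5):B a2@(0,4):B a3@(0,1):A a4@(0,5):A a5@(1,1):A a6@(1,0):A a7@(2,0):B a8@(1,4):B a9@(1,5):B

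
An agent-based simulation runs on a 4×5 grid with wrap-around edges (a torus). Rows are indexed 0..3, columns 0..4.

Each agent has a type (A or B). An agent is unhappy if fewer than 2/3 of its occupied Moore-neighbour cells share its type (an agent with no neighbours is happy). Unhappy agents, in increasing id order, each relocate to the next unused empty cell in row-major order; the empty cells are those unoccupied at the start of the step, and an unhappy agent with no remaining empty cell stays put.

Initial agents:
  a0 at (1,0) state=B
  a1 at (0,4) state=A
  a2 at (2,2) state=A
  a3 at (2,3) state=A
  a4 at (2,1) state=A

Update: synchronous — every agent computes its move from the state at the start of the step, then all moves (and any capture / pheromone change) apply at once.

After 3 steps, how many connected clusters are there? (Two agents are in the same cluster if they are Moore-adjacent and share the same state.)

t=1: a0@(0,0):B a1@(0,1):A a2@(2,2):A a3@(2,3):A a4@(0,2):A
t=2: a0@(0,3):B a1@(0,4):A a2@(2,2):A a3@(2,3):A a4@(0,2):A
t=3: a0@(0,0):B a1@(0,1):A a2@(2,2):A a3@(2,3):A a4@(1,0):A

3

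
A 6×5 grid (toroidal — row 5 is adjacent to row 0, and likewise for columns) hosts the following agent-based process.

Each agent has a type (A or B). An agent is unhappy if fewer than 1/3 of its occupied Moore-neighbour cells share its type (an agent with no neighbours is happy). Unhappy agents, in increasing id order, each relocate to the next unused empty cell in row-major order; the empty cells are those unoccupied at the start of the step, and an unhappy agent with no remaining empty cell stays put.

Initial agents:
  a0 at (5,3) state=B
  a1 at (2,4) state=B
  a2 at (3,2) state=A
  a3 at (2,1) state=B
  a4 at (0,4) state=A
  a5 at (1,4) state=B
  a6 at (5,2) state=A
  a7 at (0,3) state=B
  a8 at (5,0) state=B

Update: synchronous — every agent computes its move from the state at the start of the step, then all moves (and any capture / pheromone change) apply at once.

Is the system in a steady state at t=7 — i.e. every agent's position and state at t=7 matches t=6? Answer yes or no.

no

t=1: a0@(5,3):B a1@(2,4):B a2@(0,0):A a3@(0,1):B a4@(0,2):A a5@(1,4):B a6@(1,0):A a7@(0,3):B a8@(1,1):B
t=2: a0@(5,3):B a1@(2,4):B a2@(0,4):A a3@(1,2):B a4@(1,3):A a5@(1,4):B a6@(2,0):A a7@(0,3):B a8@(2,1):B
t=3: a0@(5,3):B a1@(2,4):B a2@(0,0):A a3@(1,2):B a4@(0,1):A a5@(1,4):B a6@(0,2):A a7@(0,3):B a8@(2,1):B
t=4: a0@(5,3):B a1@(2,4):B a2@(0,0):A a3@(1,2):B a4@(0,1):A a5@(1,4):B a6@(0,4):A a7@(0,3):B a8@(2,1):B
t=5: a0@(5,3):B a1@(2,4):B a2@(0,0):A a3@(1,2):B a4@(0,1):A a5@(1,4):B a6@(0,2):A a7@(0,3):B a8@(2,1):B
t=6: a0@(5,3):B a1@(2,4):B a2@(0,0):A a3@(1,2):B a4@(0,1):A a5@(1,4):B a6@(0,4):A a7@(0,3):B a8@(2,1):B
t=7: a0@(5,3):B a1@(2,4):B a2@(0,0):A a3@(1,2):B a4@(0,1):A a5@(1,4):B a6@(0,2):A a7@(0,3):B a8@(2,1):B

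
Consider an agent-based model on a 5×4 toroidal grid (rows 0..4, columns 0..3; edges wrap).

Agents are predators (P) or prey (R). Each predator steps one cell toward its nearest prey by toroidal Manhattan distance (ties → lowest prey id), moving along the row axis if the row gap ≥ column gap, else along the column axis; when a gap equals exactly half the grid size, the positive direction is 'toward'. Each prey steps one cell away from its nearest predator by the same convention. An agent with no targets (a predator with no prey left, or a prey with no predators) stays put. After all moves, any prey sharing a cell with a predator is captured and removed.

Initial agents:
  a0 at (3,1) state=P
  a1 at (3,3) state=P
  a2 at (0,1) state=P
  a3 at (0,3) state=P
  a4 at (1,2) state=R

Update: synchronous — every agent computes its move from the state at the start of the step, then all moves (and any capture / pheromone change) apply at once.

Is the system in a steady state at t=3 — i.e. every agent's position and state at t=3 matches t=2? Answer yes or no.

t=1: a0@(2,1):P a1@(2,3):P a2@(1,1):P a3@(1,3):P a4@(2,2):R
t=2: a0@(2,2):P a1@(2,2):P a2@(2,1):P a3@(2,3):P
t=3: (unchanged — steady state)

yes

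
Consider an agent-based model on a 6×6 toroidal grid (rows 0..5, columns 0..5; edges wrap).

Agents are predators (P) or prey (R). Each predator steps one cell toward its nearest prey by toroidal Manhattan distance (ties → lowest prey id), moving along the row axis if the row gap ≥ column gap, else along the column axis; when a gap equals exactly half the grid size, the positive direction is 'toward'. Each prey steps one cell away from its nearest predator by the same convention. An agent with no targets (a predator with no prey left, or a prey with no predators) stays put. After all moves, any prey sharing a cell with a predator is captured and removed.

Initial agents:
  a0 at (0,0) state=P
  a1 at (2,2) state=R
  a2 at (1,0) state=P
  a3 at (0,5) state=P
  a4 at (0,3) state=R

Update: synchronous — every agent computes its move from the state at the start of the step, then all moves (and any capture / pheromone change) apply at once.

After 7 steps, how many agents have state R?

1

t=1: a0@(0,1):P a1@(2,3):R a2@(1,1):P a3@(0,4):P a4@(0,2):R
t=2: a0@(0,2):P a1@(2,4):R a2@(0,1):P a3@(0,3):P
t=3: a0@(1,2):P a1@(3,4):R a2@(0,2):P a3@(1,3):P
t=4: a0@(2,2):P a1@(4,4):R a2@(1,2):P a3@(2,3):P
t=5: a0@(3,2):P a1@(5,4):R a2@(2,2):P a3@(3,3):P
t=6: a0@(4,2):P a1@(0,4):R a2@(3,2):P a3@(4,3):P
t=7: a0@(5,2):P a1@(1,4):R a2@(4,2):P a3@(5,3):P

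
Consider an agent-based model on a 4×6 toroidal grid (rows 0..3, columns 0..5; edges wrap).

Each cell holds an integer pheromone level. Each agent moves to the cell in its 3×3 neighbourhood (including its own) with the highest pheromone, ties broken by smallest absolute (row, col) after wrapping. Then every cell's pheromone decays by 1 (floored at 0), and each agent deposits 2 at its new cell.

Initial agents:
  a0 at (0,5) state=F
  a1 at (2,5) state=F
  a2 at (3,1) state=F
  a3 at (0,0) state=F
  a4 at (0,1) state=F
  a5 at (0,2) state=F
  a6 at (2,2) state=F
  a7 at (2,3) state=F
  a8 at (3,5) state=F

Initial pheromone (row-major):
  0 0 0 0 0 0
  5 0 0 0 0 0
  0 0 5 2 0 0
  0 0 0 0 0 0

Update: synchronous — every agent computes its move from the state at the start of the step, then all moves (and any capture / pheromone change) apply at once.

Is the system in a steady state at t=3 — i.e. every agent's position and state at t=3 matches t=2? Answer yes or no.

t=1: a0@(1,0) a1@(1,0) a2@(2,2) a3@(1,0) a4@(1,0) a5@(0,1) a6@(2,2) a7@(2,2) a8@(0,0) | pheromone: 2 2 0 0 0 0 / 12 0 0 0 0 0 / 0 0 10 1 0 0 / 0 0 0 0 0 0
t=2: a0@(1,0) a1@(1,0) a2@(2,2) a3@(1,0) a4@(1,0) a5@(1,0) a6@(2,2) a7@(2,2) a8@(1,0) | pheromone: 1 1 0 0 0 0 / 23 0 0 0 0 0 / 0 0 15 0 0 0 / 0 0 0 0 0 0
t=3: a0@(1,0) a1@(1,0) a2@(2,2) a3@(1,0) a4@(1,0) a5@(1,0) a6@(2,2) a7@(2,2) a8@(1,0) | pheromone: 0 0 0 0 0 0 / 34 0 0 0 0 0 / 0 0 20 0 0 0 / 0 0 0 0 0 0

yes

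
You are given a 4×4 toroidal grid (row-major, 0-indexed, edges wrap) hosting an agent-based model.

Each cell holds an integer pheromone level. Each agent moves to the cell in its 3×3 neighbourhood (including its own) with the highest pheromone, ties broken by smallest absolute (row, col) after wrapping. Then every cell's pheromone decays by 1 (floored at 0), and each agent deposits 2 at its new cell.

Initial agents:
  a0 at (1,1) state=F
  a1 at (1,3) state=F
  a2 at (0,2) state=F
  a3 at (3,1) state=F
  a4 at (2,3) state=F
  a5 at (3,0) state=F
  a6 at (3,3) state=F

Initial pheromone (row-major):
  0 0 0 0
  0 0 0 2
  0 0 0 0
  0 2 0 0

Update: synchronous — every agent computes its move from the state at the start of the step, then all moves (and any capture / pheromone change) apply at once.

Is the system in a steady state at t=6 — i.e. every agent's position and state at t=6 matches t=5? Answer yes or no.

t=1: a0@(0,0) a1@(1,3) a2@(1,3) a3@(3,1) a4@(1,3) a5@(3,1) a6@(0,0) | pheromone: 4 0 0 0 / 0 0 0 7 / 0 0 0 0 / 0 5 0 0
t=2: a0@(1,3) a1@(1,3) a2@(1,3) a3@(3,1) a4@(1,3) a5@(3,1) a6@(1,3) | pheromone: 3 0 0 0 / 0 0 0 16 / 0 0 0 0 / 0 8 0 0
t=3: a0@(1,3) a1@(1,3) a2@(1,3) a3@(3,1) a4@(1,3) a5@(3,1) a6@(1,3) | pheromone: 2 0 0 0 / 0 0 0 25 / 0 0 0 0 / 0 11 0 0
t=4: a0@(1,3) a1@(1,3) a2@(1,3) a3@(3,1) a4@(1,3) a5@(3,1) a6@(1,3) | pheromone: 1 0 0 0 / 0 0 0 34 / 0 0 0 0 / 0 14 0 0
t=5: a0@(1,3) a1@(1,3) a2@(1,3) a3@(3,1) a4@(1,3) a5@(3,1) a6@(1,3) | pheromone: 0 0 0 0 / 0 0 0 43 / 0 0 0 0 / 0 17 0 0
t=6: a0@(1,3) a1@(1,3) a2@(1,3) a3@(3,1) a4@(1,3) a5@(3,1) a6@(1,3) | pheromone: 0 0 0 0 / 0 0 0 52 / 0 0 0 0 / 0 20 0 0

yes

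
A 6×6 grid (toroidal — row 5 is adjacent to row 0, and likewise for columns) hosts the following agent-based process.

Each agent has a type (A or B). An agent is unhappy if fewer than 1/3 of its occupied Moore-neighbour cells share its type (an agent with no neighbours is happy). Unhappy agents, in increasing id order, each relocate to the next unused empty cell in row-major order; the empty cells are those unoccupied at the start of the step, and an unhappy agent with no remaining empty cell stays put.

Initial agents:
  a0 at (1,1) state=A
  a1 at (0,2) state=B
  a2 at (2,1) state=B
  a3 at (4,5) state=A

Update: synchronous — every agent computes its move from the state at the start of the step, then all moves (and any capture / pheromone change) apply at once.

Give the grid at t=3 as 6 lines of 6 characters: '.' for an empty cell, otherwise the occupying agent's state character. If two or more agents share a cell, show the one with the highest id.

A..BB.
......
......
......
.....A
......

t=1: a0@(0,0):A a1@(0,1):B a2@(0,3):B a3@(4,5):A
t=2: a0@(0,2):A a1@(0,4):B a2@(0,3):B a3@(4,5):A
t=3: a0@(0,0):A a1@(0,4):B a2@(0,3):B a3@(4,5):A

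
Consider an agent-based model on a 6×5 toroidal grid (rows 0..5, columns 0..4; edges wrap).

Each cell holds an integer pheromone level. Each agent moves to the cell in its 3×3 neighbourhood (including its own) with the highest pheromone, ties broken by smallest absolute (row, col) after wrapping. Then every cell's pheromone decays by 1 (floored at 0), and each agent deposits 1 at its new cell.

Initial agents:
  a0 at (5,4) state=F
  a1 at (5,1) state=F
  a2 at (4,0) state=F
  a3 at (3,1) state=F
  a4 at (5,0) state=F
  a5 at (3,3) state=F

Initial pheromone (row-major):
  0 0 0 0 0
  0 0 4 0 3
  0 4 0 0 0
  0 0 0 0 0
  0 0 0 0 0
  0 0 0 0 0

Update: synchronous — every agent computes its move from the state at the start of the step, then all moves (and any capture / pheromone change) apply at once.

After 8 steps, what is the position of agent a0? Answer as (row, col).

(0, 0)

t=1: a0@(0,0) a1@(0,0) a2@(3,0) a3@(2,1) a4@(0,0) a5@(2,2) | pheromone: 3 0 0 0 0 / 0 0 3 0 2 / 0 4 1 0 0 / 1 0 0 0 0 / 0 0 0 0 0 / 0 0 0 0 0
t=2: a0@(0,0) a1@(0,0) a2@(2,1) a3@(2,1) a4@(0,0) a5@(2,1) | pheromone: 5 0 0 0 0 / 0 0 2 0 1 / 0 6 0 0 0 / 0 0 0 0 0 / 0 0 0 0 0 / 0 0 0 0 0
t=3: a0@(0,0) a1@(0,0) a2@(2,1) a3@(2,1) a4@(0,0) a5@(2,1) | pheromone: 7 0 0 0 0 / 0 0 1 0 0 / 0 8 0 0 0 / 0 0 0 0 0 / 0 0 0 0 0 / 0 0 0 0 0
t=4: a0@(0,0) a1@(0,0) a2@(2,1) a3@(2,1) a4@(0,0) a5@(2,1) | pheromone: 9 0 0 0 0 / 0 0 0 0 0 / 0 10 0 0 0 / 0 0 0 0 0 / 0 0 0 0 0 / 0 0 0 0 0
t=5: a0@(0,0) a1@(0,0) a2@(2,1) a3@(2,1) a4@(0,0) a5@(2,1) | pheromone: 11 0 0 0 0 / 0 0 0 0 0 / 0 12 0 0 0 / 0 0 0 0 0 / 0 0 0 0 0 / 0 0 0 0 0
t=6: a0@(0,0) a1@(0,0) a2@(2,1) a3@(2,1) a4@(0,0) a5@(2,1) | pheromone: 13 0 0 0 0 / 0 0 0 0 0 / 0 14 0 0 0 / 0 0 0 0 0 / 0 0 0 0 0 / 0 0 0 0 0
t=7: a0@(0,0) a1@(0,0) a2@(2,1) a3@(2,1) a4@(0,0) a5@(2,1) | pheromone: 15 0 0 0 0 / 0 0 0 0 0 / 0 16 0 0 0 / 0 0 0 0 0 / 0 0 0 0 0 / 0 0 0 0 0
t=8: a0@(0,0) a1@(0,0) a2@(2,1) a3@(2,1) a4@(0,0) a5@(2,1) | pheromone: 17 0 0 0 0 / 0 0 0 0 0 / 0 18 0 0 0 / 0 0 0 0 0 / 0 0 0 0 0 / 0 0 0 0 0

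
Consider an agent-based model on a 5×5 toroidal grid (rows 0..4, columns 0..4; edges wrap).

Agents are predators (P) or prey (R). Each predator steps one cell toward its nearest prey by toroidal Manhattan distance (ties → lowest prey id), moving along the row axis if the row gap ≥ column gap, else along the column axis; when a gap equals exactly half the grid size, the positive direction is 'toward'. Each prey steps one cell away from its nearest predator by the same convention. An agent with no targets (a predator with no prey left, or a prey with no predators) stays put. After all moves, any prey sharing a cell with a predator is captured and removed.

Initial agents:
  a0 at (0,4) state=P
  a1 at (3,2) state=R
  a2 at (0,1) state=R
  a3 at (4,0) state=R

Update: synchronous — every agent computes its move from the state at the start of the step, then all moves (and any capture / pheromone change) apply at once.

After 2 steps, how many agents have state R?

3

t=1: a0@(0,0):P a1@(2,2):R a2@(0,2):R a3@(3,0):R
t=2: a0@(0,1):P a1@(3,2):R a2@(0,3):R a3@(2,0):R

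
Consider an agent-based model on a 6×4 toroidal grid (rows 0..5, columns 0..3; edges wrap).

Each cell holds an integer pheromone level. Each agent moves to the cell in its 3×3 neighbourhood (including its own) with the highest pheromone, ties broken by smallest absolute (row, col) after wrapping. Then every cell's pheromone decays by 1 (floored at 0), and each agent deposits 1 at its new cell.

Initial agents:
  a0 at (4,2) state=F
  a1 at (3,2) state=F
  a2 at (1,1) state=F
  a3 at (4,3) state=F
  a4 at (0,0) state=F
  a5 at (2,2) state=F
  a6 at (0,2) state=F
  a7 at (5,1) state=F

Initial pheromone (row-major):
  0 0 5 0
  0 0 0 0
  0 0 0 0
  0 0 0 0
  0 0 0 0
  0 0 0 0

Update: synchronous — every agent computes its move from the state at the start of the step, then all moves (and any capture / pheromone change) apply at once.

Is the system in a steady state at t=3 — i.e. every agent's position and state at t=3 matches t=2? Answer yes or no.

t=1: a0@(3,1) a1@(2,1) a2@(0,2) a3@(3,0) a4@(0,0) a5@(1,1) a6@(0,2) a7@(0,2) | pheromone: 1 0 7 0 / 0 1 0 0 / 0 1 0 0 / 1 1 0 0 / 0 0 0 0 / 0 0 0 0
t=2: a0@(2,1) a1@(1,1) a2@(0,2) a3@(2,1) a4@(0,0) a5@(0,2) a6@(0,2) a7@(0,2) | pheromone: 1 0 10 0 / 0 1 0 0 / 0 2 0 0 / 0 0 0 0 / 0 0 0 0 / 0 0 0 0
t=3: a0@(2,1) a1@(0,2) a2@(0,2) a3@(2,1) a4@(0,0) a5@(0,2) a6@(0,2) a7@(0,2) | pheromone: 1 0 14 0 / 0 0 0 0 / 0 3 0 0 / 0 0 0 0 / 0 0 0 0 / 0 0 0 0

no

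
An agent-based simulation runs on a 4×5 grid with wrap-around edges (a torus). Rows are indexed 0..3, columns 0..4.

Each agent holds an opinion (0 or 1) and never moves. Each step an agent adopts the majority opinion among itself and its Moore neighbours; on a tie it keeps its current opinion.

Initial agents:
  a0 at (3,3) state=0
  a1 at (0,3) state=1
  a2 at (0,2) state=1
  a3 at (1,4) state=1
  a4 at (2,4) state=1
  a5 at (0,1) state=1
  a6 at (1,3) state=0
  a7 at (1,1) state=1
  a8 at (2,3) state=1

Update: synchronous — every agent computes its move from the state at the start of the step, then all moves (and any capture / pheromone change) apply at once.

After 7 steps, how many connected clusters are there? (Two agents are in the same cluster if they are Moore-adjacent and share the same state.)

1

t=1: a0@(3,3):1 a1@(0,3):1 a2@(0,2):1 a3@(1,4):1 a4@(2,4):1 a5@(0,1):1 a6@(1,3):1 a7@(1,1):1 a8@(2,3):1
t=2: (unchanged — steady state)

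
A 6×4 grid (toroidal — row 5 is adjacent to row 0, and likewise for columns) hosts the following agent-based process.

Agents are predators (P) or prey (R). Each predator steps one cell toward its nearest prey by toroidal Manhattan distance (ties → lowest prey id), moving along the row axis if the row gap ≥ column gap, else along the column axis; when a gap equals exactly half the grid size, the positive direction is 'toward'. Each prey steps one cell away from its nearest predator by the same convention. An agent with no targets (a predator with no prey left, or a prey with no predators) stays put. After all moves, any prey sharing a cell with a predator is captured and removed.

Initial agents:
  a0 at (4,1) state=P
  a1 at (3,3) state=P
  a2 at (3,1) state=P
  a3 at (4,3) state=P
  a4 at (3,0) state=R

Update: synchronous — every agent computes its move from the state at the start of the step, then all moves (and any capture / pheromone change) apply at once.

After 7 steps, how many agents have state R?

t=1: a0@(3,1):P a1@(3,0):P a2@(3,0):P a3@(3,3):P
t=2: (unchanged — steady state)

0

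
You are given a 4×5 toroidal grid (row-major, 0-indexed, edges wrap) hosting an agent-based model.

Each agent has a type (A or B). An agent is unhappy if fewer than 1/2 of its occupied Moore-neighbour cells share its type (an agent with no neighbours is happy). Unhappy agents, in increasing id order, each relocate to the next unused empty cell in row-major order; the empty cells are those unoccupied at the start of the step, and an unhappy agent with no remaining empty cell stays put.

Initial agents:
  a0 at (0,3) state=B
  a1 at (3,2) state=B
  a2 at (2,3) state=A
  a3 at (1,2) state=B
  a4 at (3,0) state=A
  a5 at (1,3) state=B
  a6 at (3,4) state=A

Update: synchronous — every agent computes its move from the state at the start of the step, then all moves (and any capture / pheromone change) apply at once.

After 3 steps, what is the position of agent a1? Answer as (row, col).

t=1: a0@(0,3):B a1@(3,2):B a2@(0,0):A a3@(1,2):B a4@(3,0):A a5@(1,3):B a6@(3,4):A
t=2: (unchanged — steady state)

(3, 2)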